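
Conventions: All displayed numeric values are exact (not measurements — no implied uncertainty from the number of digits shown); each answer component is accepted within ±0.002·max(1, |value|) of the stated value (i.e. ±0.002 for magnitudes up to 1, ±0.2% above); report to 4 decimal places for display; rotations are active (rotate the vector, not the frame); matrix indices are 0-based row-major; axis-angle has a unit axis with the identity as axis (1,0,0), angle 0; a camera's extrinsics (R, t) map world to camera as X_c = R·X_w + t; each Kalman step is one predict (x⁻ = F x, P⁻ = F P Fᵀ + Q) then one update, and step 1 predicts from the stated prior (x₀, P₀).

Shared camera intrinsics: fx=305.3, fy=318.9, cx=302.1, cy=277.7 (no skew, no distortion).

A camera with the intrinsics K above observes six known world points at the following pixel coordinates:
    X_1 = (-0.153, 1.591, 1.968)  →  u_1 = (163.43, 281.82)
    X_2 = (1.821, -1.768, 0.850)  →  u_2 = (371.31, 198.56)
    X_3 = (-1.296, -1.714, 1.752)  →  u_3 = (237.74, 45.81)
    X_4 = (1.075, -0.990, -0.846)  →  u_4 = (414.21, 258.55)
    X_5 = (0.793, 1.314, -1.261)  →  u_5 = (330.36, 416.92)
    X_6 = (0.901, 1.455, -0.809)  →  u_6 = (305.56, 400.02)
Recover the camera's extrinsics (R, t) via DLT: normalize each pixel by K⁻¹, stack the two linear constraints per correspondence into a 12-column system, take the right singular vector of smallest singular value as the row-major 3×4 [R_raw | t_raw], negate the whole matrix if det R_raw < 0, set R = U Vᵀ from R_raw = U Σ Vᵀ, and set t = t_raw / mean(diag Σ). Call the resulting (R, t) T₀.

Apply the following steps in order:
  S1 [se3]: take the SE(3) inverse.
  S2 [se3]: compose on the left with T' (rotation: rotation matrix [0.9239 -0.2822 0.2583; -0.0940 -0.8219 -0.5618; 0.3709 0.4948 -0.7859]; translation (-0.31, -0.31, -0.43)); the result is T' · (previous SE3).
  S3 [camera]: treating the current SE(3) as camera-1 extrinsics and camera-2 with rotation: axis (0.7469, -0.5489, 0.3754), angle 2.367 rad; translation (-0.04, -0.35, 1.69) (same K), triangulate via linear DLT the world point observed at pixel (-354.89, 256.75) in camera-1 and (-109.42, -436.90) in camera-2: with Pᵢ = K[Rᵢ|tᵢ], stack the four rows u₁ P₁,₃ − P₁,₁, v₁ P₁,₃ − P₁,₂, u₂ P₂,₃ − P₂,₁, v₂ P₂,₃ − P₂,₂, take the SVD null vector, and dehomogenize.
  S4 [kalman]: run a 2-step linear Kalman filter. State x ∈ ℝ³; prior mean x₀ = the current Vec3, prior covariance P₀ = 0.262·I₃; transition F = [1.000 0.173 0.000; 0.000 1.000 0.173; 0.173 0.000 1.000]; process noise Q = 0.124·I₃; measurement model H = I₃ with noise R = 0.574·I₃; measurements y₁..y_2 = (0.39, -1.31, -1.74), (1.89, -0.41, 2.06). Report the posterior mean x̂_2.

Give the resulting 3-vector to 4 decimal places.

result = (0.7723, 0.1897, 0.9515)

source (pnp_recover): camera pose = R=[0.5041 -0.5843 -0.6360; 0.3283 0.8108 -0.4846; 0.7988 0.0354 0.6005], t=(-0.0699, -0.2199, 4.0094)
after S1 (invert_se3): R=[0.5041 0.3283 0.7988; -0.5843 0.8108 0.0354; -0.6360 -0.4846 0.6005], t=(-3.0954, -0.0046, -2.5588)
after S2 (compose_se3): R=[0.4663 -0.0506 0.8832; 0.7902 -0.4250 -0.4416; 0.3977 0.9038 -0.1582], t=(-3.8296, 1.4223, 0.4307)
after S3 (triangulate): (-0.2903, 1.2570, 1.6682)
after S4 (kf_track): (0.7723, 0.1897, 0.9515)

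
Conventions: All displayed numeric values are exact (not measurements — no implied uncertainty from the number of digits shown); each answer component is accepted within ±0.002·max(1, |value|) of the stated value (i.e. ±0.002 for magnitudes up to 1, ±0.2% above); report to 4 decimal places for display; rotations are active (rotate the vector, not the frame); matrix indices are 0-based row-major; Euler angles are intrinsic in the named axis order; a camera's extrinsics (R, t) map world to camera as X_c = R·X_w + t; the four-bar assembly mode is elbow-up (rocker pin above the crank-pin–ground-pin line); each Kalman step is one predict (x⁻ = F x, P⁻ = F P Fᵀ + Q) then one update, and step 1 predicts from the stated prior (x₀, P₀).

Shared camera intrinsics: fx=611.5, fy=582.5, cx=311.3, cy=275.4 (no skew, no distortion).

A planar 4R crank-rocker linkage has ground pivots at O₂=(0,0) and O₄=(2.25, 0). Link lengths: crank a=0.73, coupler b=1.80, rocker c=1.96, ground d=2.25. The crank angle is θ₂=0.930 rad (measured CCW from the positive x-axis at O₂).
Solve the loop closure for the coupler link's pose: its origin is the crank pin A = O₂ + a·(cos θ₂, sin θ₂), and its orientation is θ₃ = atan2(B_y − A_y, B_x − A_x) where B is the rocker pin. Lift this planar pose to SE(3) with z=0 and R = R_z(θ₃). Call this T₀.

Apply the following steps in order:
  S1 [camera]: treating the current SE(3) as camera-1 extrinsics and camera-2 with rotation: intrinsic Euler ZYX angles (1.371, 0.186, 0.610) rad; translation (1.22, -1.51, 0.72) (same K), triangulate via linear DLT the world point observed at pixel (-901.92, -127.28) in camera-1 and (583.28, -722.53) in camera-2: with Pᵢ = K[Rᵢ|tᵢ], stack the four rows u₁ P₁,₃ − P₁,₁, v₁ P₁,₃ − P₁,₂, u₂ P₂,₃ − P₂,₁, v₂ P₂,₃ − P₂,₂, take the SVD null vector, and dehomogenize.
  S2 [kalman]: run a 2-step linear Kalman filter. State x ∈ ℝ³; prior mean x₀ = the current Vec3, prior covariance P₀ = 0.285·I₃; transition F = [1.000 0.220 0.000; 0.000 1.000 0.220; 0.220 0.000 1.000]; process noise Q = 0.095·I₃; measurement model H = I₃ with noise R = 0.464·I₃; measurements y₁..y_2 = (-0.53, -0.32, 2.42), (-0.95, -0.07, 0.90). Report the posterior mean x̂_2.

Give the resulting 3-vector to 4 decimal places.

source (fourbar_fk): coupler pose = R=[0.6958 -0.7182 0.0000; 0.7182 0.6958 0.0000; 0.0000 0.0000 1.0000], t=(0.4364, 0.5852, 0.0000)
after S1 (triangulate): (-1.9076, 0.5015, 0.6306)
after S2 (kf_track): (-1.0763, 0.3366, 0.9145)

result = (-1.0763, 0.3366, 0.9145)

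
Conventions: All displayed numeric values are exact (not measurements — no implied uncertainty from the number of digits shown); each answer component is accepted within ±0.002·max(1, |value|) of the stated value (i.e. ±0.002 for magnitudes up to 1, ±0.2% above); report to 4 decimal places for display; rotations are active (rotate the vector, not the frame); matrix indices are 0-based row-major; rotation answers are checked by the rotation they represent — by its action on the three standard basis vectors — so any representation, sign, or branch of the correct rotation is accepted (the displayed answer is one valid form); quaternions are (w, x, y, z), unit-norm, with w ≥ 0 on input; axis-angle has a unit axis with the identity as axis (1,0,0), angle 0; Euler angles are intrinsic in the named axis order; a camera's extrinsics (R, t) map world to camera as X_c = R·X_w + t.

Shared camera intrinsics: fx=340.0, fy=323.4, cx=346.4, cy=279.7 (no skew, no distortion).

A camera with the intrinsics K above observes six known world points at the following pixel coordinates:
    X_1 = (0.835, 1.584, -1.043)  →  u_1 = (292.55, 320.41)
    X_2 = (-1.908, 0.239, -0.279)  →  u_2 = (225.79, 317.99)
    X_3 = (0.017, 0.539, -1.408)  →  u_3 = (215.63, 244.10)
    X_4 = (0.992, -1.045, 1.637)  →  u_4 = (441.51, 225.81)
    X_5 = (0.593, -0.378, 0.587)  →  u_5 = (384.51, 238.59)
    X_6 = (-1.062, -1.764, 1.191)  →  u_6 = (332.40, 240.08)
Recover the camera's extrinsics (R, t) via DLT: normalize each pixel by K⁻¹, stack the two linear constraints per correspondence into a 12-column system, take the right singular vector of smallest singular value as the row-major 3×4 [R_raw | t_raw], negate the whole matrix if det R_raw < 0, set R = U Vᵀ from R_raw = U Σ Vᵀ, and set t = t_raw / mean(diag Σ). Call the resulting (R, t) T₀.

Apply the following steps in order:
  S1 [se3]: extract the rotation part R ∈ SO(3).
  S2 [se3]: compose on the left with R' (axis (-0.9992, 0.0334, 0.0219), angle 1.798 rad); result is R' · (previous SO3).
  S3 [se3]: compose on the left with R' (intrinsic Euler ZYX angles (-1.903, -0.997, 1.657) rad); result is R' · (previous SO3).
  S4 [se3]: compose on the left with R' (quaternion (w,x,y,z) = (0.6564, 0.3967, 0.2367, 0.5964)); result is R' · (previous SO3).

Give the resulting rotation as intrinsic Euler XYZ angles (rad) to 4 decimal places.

rotation (euler_xyz) = (-0.5179, 0.9549, -0.4365)

source (pnp_recover): camera pose = R=[0.7128 0.0311 0.7007; -0.4123 0.8267 0.3828; -0.5674 -0.5617 0.6021], t=(-0.3000, -0.2600, 4.4302)
after S1 (rot_of_se3): [0.7128 0.0311 0.7007; -0.4123 0.8267 0.3828; -0.5674 -0.5617 0.6021]
after S2 (compose_so3): [0.7338 -0.0237 0.6790; -0.4745 -0.7331 0.4873; 0.4862 -0.6798 -0.5491]
after S3 (compose_so3): [-0.6901 0.5200 0.5033; -0.6405 -0.7627 -0.0902; 0.3369 -0.3846 0.8594]
after S4 (compose_so3): [0.5235 0.2443 0.8163; -0.7336 0.6165 0.2860; -0.4334 -0.7485 0.5019]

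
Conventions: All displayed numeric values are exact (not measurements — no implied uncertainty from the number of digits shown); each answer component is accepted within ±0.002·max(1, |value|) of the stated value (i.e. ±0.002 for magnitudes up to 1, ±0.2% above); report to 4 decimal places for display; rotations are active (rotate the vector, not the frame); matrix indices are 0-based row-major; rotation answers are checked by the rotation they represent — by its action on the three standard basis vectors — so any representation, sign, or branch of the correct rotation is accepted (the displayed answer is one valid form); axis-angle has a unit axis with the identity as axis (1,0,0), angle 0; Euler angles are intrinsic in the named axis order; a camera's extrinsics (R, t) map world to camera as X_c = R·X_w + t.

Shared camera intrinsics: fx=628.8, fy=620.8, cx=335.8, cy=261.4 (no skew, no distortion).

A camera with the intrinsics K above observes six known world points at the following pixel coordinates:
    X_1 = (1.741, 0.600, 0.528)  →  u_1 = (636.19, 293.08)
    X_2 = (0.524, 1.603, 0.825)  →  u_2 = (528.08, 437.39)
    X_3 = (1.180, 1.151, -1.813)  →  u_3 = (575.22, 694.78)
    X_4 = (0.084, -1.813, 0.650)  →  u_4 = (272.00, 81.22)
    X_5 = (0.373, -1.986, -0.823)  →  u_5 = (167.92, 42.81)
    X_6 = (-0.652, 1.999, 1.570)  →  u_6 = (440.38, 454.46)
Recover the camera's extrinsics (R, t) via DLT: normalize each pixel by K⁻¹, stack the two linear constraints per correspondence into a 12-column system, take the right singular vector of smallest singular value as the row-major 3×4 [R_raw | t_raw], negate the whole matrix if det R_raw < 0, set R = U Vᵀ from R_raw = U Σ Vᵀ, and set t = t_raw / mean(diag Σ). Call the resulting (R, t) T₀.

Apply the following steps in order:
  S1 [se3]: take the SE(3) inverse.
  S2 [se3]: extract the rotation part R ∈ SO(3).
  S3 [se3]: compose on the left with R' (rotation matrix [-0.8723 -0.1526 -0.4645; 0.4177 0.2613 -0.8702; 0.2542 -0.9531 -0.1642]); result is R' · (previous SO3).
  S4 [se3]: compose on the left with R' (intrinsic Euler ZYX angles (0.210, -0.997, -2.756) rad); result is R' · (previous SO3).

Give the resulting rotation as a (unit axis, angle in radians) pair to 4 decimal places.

source (pnp_recover): camera pose = R=[0.8068 0.4660 0.3632; -0.3597 0.8751 -0.3238; -0.4687 0.1306 0.8737], t=(0.0700, 0.4800, 4.3499)
after S1 (invert_se3): R=[0.8068 -0.3597 -0.4687; 0.4660 0.8751 0.1306; 0.3632 -0.3238 0.8737], t=(2.1550, -1.0207, -3.6703)
after S2 (rot_of_se3): [0.8068 -0.3597 -0.4687; 0.4660 0.8751 0.1306; 0.3632 -0.3238 0.8737]
after S3 (compose_so3): [-0.9436 0.3306 -0.0169; 0.1427 0.3602 -0.9219; -0.2987 -0.8723 -0.3870]
after S4 (compose_so3): [-0.6332 -0.2392 -0.7361; -0.3850 -0.7277 0.5677; -0.6714 0.6429 0.3687]

rotation (axis_angle) = ((0.4264, -0.3667, -0.8269), 3.0533)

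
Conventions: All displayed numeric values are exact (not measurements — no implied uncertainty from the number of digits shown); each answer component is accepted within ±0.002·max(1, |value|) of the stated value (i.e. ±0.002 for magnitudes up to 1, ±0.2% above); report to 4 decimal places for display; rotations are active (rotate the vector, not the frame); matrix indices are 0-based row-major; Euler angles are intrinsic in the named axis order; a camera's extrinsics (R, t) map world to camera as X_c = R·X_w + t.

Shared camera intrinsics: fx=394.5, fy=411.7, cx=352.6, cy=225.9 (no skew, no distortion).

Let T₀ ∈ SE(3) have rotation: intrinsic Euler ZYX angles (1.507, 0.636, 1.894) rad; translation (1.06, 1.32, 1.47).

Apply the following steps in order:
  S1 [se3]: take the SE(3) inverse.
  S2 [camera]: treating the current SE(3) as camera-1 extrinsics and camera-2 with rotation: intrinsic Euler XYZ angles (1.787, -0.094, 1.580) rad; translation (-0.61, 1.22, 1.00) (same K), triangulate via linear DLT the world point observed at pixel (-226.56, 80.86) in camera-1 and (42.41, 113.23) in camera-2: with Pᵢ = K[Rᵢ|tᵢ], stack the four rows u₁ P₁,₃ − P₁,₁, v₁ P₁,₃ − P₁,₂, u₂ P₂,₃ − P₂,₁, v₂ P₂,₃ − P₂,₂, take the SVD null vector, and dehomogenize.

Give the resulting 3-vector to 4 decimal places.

result = (1.3116, 0.7658, 1.5891)

after S1 (invert_se3): R=[0.0513 0.8028 -0.5940; 0.3529 0.5418 0.7628; 0.9343 -0.2487 -0.2555], t=(-0.2410, -2.2106, -0.2864)
after S2 (triangulate): (1.3116, 0.7658, 1.5891)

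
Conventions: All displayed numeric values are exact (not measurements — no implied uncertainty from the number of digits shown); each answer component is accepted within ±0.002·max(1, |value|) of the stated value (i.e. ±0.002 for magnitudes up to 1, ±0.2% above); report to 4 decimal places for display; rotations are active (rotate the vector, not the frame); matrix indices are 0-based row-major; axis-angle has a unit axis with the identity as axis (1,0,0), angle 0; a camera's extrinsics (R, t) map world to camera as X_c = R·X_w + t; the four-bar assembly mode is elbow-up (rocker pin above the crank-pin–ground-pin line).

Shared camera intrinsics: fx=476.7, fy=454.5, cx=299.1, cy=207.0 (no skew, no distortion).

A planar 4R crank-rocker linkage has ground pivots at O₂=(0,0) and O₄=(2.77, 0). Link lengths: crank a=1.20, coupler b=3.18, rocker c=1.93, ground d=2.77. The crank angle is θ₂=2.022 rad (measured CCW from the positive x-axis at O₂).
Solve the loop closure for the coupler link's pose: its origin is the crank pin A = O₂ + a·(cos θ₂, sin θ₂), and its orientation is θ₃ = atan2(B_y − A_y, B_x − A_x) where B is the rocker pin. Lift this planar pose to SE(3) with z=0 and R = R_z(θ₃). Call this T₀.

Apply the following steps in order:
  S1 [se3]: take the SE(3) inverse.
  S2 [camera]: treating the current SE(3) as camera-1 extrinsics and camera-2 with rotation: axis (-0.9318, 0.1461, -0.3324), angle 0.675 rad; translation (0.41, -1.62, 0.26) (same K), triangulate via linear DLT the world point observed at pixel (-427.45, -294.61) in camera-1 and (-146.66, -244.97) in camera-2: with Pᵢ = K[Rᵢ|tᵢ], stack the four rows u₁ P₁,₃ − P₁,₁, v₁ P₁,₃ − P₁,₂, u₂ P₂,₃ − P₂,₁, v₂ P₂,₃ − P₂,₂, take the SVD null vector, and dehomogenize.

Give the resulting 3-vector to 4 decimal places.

source (fourbar_fk): coupler pose = R=[0.9647 -0.2632 0.0000; 0.2632 0.9647 0.0000; 0.0000 0.0000 1.0000], t=(-0.5233, 1.0799, 0.0000)
after S1 (invert_se3): R=[0.9647 0.2632 0.0000; -0.2632 0.9647 0.0000; 0.0000 0.0000 1.0000], t=(0.2206, -1.1795, 0.0000)
after S2 (triangulate): (-1.3819, 0.0132, 0.7277)

result = (-1.3819, 0.0132, 0.7277)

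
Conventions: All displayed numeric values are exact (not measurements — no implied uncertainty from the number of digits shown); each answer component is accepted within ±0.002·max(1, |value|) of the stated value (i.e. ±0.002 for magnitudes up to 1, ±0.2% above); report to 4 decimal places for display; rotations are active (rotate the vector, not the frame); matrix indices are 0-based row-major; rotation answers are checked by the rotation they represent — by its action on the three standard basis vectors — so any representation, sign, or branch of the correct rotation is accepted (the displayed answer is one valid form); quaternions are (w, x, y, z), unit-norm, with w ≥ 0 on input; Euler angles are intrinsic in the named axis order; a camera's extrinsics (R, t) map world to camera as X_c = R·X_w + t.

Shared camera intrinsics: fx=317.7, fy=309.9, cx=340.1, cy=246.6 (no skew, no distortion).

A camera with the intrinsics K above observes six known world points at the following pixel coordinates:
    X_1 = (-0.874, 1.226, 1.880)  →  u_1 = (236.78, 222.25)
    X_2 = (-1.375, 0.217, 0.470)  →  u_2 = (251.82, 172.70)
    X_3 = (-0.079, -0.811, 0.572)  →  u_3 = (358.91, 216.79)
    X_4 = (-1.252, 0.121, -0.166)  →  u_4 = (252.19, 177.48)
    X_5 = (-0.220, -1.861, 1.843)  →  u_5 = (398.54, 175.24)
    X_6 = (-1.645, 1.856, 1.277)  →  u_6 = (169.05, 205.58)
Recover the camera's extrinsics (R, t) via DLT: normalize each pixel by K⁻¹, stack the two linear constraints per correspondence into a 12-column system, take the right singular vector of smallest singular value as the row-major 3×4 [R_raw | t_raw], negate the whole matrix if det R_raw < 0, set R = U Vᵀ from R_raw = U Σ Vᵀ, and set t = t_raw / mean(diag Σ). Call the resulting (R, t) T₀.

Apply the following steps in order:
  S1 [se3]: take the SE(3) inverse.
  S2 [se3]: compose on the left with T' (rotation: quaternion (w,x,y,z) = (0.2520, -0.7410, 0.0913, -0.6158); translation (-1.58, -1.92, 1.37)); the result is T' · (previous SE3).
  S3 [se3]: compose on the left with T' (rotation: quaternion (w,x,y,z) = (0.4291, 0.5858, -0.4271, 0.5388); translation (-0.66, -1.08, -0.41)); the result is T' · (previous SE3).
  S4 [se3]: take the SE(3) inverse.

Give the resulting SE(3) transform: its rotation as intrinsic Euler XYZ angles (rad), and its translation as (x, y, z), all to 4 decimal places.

rotation (euler_xyz) = (0.0030, -0.1109, 1.8707), translation = (-1.9111, -1.8252, 6.2337)

source (pnp_recover): camera pose = R=[0.4727 -0.8801 -0.0445; 0.8540 0.4700 -0.2233; 0.2174 0.0675 0.9737], t=(-0.3700, 0.1200, 4.2597)
after S1 (invert_se3): R=[0.4727 0.8540 0.2174; -0.8801 0.4700 0.0675; -0.0445 -0.2233 0.9737], t=(-0.8538, -0.6697, -4.1375)
after S2 (compose_se3): R=[-0.0904 0.0604 0.9941; 0.5314 -0.8413 0.0994; 0.8423 0.5372 0.0439], t=(-5.8552, -2.0459, 1.4301)
after S3 (compose_se3): R=[-0.2936 0.9555 -0.0298; -0.9495 -0.2951 -0.1066; -0.1107 -0.0030 0.9939], t=(1.3688, -1.6886, -6.4123)
after S4 (invert_se3): R=[-0.2936 -0.9495 -0.1107; 0.9555 -0.2951 -0.0030; -0.0298 -0.1066 0.9939], t=(-1.9111, -1.8252, 6.2337)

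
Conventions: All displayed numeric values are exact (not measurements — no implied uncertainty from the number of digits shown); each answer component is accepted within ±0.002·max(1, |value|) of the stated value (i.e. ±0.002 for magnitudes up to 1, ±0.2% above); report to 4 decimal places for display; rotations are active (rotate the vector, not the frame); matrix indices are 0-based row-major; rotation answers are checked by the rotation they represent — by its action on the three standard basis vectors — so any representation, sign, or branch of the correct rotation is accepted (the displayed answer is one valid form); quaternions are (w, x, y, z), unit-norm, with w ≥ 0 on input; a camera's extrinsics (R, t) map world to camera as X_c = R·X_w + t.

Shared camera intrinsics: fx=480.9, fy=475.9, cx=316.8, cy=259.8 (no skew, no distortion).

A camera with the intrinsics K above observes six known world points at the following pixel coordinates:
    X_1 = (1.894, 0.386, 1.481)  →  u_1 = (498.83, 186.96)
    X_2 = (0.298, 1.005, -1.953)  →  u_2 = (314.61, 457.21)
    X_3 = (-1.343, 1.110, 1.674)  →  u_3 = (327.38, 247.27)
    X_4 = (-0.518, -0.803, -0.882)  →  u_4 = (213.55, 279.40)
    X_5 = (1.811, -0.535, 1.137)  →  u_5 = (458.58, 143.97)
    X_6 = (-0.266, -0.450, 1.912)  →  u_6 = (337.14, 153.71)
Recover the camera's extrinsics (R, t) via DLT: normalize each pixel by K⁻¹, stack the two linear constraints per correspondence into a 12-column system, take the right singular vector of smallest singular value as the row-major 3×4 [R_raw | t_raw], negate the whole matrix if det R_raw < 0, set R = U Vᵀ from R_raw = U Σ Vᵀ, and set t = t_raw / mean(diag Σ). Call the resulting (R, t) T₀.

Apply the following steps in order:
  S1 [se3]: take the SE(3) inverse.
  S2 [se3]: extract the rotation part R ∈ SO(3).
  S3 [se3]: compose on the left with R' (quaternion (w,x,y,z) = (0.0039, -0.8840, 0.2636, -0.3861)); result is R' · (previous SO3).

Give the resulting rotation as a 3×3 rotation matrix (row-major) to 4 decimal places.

rotation (matrix) = ((0.4580, -0.8657, -0.2018), (-0.8780, -0.4049, -0.2554), (0.1394, 0.2941, -0.9455))

source (pnp_recover): camera pose = R=[0.7645 0.5145 0.3884; -0.0972 0.6876 -0.7195; -0.6373 0.5123 0.5757], t=(-0.0100, 0.0900, 5.9999)
after S1 (invert_se3): R=[0.7645 -0.0972 -0.6373; 0.5145 0.6876 0.5123; 0.3884 -0.7195 0.5757], t=(3.8402, -3.1305, -3.3853)
after S2 (rot_of_se3): [0.7645 -0.0972 -0.6373; 0.5145 0.6876 0.5123; 0.3884 -0.7195 0.5757]
after S3 (compose_so3): [0.4580 -0.8657 -0.2018; -0.8780 -0.4049 -0.2554; 0.1394 0.2941 -0.9455]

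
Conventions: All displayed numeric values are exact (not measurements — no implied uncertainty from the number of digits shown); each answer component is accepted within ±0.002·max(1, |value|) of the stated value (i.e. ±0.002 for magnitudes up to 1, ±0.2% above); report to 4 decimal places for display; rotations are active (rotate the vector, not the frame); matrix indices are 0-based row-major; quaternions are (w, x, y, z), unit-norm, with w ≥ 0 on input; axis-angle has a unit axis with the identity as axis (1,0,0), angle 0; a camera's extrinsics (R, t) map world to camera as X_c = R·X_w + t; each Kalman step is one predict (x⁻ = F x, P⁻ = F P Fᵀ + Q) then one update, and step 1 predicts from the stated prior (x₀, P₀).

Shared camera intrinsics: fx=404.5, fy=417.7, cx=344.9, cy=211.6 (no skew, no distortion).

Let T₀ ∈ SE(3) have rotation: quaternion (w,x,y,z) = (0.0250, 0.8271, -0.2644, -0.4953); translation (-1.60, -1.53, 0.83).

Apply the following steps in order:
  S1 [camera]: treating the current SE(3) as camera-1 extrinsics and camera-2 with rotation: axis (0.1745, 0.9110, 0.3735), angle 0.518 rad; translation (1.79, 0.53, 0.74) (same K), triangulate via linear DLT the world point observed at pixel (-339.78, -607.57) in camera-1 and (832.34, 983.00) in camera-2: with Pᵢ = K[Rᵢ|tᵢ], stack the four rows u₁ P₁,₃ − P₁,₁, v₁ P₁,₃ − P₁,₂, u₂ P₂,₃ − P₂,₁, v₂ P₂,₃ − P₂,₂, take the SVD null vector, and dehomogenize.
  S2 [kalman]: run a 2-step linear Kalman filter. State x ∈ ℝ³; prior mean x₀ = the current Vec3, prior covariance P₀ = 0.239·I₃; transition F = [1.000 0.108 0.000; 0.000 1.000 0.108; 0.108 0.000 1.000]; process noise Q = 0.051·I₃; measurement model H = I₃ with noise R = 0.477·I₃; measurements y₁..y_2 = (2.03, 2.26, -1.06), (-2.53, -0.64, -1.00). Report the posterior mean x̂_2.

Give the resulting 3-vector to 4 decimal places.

result = (-0.2859, 0.9414, -0.6381)

after S1 (triangulate): (-0.2092, 1.6731, 0.1073)
after S2 (kf_track): (-0.2859, 0.9414, -0.6381)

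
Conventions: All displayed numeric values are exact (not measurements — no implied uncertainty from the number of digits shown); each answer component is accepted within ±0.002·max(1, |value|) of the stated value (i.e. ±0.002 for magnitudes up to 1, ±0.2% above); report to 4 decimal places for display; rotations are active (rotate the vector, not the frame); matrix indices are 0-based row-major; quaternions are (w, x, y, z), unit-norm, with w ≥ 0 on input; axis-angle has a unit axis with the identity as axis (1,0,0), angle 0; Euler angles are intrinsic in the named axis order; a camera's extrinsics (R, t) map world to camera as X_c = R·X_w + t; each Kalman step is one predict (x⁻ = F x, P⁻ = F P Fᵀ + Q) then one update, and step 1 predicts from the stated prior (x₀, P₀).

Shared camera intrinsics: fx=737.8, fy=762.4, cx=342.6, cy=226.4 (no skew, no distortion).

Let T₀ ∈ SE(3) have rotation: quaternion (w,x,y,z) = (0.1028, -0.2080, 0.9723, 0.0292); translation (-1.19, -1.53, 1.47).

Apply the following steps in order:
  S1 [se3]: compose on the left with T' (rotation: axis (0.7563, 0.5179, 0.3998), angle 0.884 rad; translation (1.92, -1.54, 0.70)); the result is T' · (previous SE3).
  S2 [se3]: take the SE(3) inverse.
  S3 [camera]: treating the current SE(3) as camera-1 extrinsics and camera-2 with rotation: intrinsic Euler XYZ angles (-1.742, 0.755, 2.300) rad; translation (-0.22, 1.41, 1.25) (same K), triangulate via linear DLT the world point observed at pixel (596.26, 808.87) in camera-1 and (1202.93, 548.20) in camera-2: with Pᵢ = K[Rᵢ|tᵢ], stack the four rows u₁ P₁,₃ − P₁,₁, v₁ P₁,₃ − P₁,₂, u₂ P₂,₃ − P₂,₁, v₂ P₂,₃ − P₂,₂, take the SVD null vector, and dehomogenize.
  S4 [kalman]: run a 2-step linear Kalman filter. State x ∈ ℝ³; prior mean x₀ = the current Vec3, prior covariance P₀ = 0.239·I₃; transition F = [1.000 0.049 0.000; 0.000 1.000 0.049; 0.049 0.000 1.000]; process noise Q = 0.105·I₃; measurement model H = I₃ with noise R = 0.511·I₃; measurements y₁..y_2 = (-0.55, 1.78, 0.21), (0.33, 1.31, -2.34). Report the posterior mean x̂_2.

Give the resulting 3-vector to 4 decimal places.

result = (-0.4733, 0.4136, -0.6245)

after S1 (compose_se3): R=[-0.7949 -0.4902 -0.3576; -0.5876 0.4747 0.6553; -0.1514 0.7310 -0.6654], t=(1.9215, -3.9470, 1.0522)
after S2 (invert_se3): R=[-0.7949 -0.5876 -0.1514; -0.4902 0.4747 0.7310; -0.3576 0.6553 -0.6654], t=(-0.6325, 2.0465, 3.9737)
after S3 (triangulate): (-1.1605, -1.4458, 0.5649)
after S4 (kf_track): (-0.4733, 0.4136, -0.6245)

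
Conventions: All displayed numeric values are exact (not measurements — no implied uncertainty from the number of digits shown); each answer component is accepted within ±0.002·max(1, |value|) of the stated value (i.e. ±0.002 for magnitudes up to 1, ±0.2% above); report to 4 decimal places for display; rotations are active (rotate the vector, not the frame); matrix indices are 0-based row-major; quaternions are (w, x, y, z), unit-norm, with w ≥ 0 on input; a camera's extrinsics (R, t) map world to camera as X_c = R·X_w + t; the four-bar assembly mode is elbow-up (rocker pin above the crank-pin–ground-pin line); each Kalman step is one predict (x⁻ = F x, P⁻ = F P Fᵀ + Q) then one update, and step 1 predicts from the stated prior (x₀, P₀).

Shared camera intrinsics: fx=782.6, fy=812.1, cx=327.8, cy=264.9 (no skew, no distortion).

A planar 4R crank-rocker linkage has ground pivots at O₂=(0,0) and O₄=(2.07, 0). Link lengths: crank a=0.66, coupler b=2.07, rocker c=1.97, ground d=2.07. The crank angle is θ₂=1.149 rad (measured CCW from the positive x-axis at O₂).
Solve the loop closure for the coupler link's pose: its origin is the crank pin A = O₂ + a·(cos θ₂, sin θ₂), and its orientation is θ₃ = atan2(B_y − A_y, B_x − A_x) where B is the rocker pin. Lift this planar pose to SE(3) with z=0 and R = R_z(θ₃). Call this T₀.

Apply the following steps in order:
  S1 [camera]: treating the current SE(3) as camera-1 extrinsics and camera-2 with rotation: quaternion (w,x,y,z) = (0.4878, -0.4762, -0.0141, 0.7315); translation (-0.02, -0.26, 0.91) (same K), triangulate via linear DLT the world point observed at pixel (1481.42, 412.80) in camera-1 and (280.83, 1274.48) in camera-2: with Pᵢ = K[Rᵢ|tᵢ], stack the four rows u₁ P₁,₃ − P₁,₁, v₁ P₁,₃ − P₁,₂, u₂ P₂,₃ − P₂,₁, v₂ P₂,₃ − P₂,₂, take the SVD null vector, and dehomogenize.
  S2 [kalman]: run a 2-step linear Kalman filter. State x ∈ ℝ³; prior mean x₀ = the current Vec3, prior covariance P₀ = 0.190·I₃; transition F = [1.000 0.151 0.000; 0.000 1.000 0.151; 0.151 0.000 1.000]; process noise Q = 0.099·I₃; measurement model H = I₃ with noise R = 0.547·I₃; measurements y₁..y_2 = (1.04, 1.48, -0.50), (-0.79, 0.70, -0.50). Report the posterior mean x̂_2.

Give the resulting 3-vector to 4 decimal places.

result = (0.3167, 0.0097, 0.5075)

source (fourbar_fk): coupler pose = R=[0.7564 -0.6541 0.0000; 0.6541 0.7564 0.0000; 0.0000 0.0000 1.0000], t=(0.2702, 0.6022, 0.0000)
after S1 (triangulate): (1.1701, -1.4628, 1.4328)
after S2 (kf_track): (0.3167, 0.0097, 0.5075)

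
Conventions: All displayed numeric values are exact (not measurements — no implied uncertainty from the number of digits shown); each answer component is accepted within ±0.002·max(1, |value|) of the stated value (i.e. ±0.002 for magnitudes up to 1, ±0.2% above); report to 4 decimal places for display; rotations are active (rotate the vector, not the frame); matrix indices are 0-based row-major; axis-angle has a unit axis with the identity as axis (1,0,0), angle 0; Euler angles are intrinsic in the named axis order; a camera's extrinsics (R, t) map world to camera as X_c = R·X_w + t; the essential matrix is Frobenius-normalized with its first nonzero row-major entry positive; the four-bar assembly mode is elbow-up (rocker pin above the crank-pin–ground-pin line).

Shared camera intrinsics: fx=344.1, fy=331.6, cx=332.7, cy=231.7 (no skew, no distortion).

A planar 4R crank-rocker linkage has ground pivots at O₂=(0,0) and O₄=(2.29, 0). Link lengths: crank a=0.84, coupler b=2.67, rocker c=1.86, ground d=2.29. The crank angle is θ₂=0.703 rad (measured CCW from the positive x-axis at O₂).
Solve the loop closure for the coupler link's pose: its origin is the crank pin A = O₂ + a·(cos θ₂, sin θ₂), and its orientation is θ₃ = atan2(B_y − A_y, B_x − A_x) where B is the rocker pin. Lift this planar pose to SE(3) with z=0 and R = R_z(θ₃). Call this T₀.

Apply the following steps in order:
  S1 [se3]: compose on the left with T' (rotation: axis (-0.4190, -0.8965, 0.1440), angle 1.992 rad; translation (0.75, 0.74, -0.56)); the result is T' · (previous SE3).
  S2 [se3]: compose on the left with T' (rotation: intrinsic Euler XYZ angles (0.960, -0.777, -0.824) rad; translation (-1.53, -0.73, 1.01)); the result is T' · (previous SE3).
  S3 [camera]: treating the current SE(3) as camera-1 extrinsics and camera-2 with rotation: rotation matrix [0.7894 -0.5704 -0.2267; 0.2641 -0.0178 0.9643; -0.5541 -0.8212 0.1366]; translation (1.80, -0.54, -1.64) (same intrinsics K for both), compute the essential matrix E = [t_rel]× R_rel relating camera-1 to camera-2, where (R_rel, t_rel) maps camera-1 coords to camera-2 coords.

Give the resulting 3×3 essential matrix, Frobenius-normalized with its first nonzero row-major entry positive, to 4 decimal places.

source (fourbar_fk): coupler pose = R=[0.9015 -0.4328 0.0000; 0.4328 0.9015 0.0000; 0.0000 0.0000 1.0000], t=(0.6408, 0.5431, 0.0000)
after S1 (compose_se3): R=[0.0265 0.4285 -0.9031; 0.9087 0.3663 0.2005; 0.4167 -0.8260 -0.3797], t=(0.8625, 1.5562, -0.3966)
after S2 (compose_se3): R=[0.1961 0.9783 -0.0663; -0.2939 0.1232 0.9479; 0.9355 -0.1664 0.3117], t=(-0.0198, -1.2476, 1.8901)
after S3 (essential): [0.3383 0.3891 0.4360; 0.0220 0.3270 -0.4943; -0.1433 -0.3743 0.1781]

matrix = [0.3383 0.3891 0.4360; 0.0220 0.3270 -0.4943; -0.1433 -0.3743 0.1781]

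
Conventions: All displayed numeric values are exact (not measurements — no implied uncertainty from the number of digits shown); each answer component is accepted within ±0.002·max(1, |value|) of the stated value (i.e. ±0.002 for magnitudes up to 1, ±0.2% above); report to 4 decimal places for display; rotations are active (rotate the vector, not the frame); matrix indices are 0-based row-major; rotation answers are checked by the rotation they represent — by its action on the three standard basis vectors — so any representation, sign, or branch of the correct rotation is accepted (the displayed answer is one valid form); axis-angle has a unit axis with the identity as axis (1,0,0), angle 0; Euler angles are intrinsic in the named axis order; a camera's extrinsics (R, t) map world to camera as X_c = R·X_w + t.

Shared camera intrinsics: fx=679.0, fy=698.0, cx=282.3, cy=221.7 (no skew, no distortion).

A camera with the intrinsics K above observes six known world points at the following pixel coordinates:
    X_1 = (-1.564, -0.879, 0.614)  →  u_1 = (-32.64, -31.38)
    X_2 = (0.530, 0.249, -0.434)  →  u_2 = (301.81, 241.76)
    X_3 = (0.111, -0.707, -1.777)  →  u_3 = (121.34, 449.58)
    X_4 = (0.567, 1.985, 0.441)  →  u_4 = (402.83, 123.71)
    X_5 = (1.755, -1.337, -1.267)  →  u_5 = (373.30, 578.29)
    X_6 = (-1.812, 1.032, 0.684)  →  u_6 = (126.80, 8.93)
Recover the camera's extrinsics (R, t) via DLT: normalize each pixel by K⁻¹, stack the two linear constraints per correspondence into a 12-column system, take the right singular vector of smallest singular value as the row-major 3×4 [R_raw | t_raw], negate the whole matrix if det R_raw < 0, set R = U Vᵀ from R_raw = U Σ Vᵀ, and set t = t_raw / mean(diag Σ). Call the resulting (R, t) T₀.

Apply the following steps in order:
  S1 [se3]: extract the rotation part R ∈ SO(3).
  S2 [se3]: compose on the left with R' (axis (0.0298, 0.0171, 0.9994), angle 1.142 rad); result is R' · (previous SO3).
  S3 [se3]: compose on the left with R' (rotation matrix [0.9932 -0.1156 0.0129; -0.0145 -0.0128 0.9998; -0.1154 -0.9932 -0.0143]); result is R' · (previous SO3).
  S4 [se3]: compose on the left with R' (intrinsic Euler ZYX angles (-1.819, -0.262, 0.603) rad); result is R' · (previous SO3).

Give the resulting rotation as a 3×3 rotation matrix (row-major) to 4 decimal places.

rotation (matrix) = ((0.2125, 0.8651, -0.4543), (-0.2498, -0.4013, -0.8812), (-0.9447, 0.3008, 0.1309))

source (pnp_recover): camera pose = R=[0.8838 0.3760 0.2784; 0.3349 -0.0932 -0.9376; -0.3266 0.9219 -0.2083], t=(-0.3100, -0.4300, 4.4199)
after S1 (rot_of_se3): [0.8838 0.3760 0.2784; 0.3349 -0.0932 -0.9376; -0.3266 0.9219 -0.2083]
after S2 (compose_so3): [0.0528 0.2716 0.9610; 0.9485 0.2873 -0.1334; -0.3123 0.9185 -0.2424]
after S3 (compose_so3): [-0.0612 0.2484 0.9667; -0.3251 0.9108 -0.2546; -0.9437 -0.3299 0.0250]
after S4 (compose_so3): [0.2125 0.8651 -0.4543; -0.2498 -0.4013 -0.8812; -0.9447 0.3008 0.1309]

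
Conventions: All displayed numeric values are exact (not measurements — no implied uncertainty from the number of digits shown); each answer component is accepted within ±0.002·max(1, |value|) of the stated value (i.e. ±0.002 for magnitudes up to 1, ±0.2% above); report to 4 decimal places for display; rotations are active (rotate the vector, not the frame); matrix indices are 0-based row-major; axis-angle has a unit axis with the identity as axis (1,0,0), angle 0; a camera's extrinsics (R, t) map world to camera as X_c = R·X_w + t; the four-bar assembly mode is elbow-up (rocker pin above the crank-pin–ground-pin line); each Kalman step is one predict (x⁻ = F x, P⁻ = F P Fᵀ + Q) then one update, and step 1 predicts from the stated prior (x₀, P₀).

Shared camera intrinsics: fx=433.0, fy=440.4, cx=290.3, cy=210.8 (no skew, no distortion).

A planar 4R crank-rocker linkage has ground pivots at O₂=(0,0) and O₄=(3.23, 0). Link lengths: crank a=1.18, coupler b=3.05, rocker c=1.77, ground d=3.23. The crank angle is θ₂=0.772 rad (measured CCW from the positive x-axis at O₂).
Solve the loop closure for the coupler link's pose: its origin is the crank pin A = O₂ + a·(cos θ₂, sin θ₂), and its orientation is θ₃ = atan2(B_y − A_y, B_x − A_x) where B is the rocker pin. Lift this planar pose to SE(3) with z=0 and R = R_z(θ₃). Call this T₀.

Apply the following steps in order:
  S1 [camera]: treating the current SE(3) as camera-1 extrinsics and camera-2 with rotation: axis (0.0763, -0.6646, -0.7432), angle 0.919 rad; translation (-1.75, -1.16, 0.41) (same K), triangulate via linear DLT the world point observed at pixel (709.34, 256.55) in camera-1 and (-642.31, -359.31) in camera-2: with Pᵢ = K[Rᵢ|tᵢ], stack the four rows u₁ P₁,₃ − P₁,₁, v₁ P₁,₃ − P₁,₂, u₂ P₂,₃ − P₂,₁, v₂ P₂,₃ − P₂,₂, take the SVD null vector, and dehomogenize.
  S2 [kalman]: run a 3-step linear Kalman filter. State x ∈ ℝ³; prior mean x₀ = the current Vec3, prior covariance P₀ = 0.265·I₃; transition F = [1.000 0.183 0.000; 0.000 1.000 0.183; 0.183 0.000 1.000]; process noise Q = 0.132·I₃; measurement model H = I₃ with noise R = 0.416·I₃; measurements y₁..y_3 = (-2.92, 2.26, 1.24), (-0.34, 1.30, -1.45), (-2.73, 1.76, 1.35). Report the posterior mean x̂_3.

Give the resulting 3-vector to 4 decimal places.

result = (-1.5070, 1.3483, 0.4141)

source (fourbar_fk): coupler pose = R=[0.9592 -0.2827 0.0000; 0.2827 0.9592 0.0000; 0.0000 0.0000 1.0000], t=(0.8455, 0.8231, 0.0000)
after S1 (triangulate): (0.1305, -0.7638, 1.2261)
after S2 (kf_track): (-1.5070, 1.3483, 0.4141)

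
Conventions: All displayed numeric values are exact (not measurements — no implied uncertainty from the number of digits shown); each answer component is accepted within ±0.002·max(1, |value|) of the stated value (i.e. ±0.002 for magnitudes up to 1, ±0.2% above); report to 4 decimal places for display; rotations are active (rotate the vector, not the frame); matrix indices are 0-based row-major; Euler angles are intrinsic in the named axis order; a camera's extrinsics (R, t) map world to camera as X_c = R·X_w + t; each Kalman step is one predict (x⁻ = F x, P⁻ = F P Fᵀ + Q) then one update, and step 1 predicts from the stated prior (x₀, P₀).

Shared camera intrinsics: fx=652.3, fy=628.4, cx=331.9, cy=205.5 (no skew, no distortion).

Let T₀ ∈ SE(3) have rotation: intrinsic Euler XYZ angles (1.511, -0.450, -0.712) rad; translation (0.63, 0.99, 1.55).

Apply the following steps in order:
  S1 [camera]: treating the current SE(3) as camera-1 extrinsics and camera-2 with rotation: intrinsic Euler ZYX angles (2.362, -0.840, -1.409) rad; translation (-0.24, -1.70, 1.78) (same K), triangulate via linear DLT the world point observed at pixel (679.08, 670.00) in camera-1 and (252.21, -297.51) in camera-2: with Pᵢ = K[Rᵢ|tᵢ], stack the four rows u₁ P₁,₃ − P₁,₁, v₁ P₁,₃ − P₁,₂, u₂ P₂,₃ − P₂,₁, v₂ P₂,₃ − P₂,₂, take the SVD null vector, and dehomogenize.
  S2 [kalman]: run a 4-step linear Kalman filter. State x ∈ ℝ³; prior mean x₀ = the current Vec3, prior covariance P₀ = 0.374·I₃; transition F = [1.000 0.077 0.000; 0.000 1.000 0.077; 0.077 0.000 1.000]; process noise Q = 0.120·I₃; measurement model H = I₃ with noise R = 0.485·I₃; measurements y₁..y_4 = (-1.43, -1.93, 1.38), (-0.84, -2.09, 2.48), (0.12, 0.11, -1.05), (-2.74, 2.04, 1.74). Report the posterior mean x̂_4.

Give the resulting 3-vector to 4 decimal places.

result = (-1.3315, 0.3260, 0.9464)

after S1 (triangulate): (0.3269, -0.3444, 0.1659)
after S2 (kf_track): (-1.3315, 0.3260, 0.9464)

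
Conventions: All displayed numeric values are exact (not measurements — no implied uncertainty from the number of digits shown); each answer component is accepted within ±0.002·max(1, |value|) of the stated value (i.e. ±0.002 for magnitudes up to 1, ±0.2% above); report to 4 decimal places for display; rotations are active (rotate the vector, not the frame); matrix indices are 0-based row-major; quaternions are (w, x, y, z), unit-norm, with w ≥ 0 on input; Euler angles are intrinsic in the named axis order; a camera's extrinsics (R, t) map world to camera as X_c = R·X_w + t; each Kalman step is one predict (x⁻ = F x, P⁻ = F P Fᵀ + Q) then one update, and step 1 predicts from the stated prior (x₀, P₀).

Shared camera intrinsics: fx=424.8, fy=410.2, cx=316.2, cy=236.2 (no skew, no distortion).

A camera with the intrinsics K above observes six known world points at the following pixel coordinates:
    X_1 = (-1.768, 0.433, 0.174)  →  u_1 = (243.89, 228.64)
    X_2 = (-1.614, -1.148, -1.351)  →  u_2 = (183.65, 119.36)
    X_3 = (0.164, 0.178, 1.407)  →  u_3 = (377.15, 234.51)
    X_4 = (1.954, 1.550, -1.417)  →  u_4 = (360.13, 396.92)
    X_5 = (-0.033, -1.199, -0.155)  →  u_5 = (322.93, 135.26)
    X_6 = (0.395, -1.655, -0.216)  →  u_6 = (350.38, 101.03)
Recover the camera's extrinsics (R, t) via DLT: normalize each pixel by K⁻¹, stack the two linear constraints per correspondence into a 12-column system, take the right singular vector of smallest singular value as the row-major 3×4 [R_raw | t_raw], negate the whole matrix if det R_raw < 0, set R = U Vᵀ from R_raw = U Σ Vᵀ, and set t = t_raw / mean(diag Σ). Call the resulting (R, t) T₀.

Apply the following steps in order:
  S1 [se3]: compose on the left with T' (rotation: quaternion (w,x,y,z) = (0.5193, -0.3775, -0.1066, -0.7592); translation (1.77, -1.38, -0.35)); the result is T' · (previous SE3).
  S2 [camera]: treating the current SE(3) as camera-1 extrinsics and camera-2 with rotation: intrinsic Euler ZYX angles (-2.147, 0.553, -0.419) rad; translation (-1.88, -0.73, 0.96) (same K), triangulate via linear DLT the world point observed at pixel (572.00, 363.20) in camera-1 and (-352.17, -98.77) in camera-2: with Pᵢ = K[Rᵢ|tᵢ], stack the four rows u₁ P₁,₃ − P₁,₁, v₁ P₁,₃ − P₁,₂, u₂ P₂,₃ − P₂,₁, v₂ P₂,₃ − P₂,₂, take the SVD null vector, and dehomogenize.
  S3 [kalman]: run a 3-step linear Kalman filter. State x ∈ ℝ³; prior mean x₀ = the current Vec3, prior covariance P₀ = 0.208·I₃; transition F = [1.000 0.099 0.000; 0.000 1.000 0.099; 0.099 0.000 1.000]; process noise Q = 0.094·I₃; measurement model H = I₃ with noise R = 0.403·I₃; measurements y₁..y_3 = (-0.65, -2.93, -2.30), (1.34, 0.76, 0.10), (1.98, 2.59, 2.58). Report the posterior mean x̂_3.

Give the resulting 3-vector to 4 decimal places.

source (pnp_recover): camera pose = R=[0.7626 -0.1473 0.6299; 0.1695 0.9852 0.0251; -0.6243 0.0877 0.7763], t=(0.0404, -0.2691, 6.1468)
after S1 (compose_se3): R=[-0.2753 0.9226 0.2702; -0.9600 -0.2786 -0.0269; 0.0504 -0.2669 0.9624], t=(4.3721, 2.1145, 3.9946)
after S2 (triangulate): (0.7123, -1.2403, 1.3105)
after S3 (kf_track): (1.1374, 0.5775, 1.1327)

result = (1.1374, 0.5775, 1.1327)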